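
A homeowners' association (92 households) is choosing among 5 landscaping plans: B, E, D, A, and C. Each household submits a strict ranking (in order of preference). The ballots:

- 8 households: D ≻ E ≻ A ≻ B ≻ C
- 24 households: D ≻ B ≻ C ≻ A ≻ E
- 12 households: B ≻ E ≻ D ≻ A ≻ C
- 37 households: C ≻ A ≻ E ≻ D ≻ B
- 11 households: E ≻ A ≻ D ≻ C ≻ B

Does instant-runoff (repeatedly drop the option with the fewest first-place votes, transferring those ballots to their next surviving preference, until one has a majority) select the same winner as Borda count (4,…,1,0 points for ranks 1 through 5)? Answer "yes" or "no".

Instant-runoff — R1 B 12, E 11, D 32, A 0, C 37 (A out); R2 B 12, E 11, D 32, C 37 (E out); R3 B 12, D 43, C 37 (B out); R4 D 55, C 37 (D winner). Winner: D.
Borda — scores: B 128, E 178, D 211, A 196, C 207. Winner: D.
The two methods agree.

yes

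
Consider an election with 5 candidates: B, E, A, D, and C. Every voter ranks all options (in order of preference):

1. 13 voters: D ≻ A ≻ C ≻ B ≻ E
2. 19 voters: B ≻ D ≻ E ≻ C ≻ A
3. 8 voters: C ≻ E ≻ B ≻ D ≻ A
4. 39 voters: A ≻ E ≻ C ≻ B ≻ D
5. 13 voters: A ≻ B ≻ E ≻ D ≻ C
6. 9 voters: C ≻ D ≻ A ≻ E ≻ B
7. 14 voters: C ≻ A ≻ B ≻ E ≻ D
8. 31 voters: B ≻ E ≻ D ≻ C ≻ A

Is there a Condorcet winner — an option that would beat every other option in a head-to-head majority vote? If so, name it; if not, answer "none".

Checking pairwise contests:
A beats B 88–58.
B beats E 90–56.
D beats A 80–66.
B beats D 124–22.
E beats C 102–44.
Every option loses at least one head-to-head, so there is no Condorcet winner.

none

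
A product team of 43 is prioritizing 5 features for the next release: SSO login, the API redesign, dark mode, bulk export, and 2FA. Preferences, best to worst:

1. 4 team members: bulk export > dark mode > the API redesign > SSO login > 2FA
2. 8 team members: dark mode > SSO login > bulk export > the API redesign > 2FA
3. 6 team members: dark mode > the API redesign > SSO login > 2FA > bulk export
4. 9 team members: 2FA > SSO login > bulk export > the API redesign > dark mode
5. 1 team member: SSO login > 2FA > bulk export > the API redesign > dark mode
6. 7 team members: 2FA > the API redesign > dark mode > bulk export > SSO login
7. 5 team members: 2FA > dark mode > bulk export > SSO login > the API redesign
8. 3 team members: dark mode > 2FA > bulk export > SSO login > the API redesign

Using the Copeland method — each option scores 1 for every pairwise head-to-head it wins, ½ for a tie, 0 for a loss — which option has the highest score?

SSO login: beats the API redesign and bulk export; loses to dark mode and 2FA → score 2.
the API redesign: loses to SSO login, dark mode, bulk export, and 2FA → score 0.
dark mode: beats SSO login, the API redesign, and bulk export; loses to 2FA → score 3.
bulk export: beats the API redesign; loses to SSO login, dark mode, and 2FA → score 1.
2FA: beats SSO login, the API redesign, dark mode, and bulk export → score 4.
2FA has the best pairwise record.

2FA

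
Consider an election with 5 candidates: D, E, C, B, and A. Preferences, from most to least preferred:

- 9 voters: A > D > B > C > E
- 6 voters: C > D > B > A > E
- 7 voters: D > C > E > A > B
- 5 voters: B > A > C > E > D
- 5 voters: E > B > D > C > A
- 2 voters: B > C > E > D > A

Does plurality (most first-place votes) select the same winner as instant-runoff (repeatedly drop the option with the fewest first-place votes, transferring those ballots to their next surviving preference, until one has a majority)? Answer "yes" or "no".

no

Plurality — first-place votes: D 7, E 5, C 6, B 7, A 9. Winner: A.
Instant-runoff — R1 D 7, E 5, C 6, B 7, A 9 (E out); R2 D 7, C 6, B 12, A 9 (C out); R3 D 13, B 12, A 9 (A out); R4 D 22, B 12 (D winner). Winner: D.
The two methods disagree.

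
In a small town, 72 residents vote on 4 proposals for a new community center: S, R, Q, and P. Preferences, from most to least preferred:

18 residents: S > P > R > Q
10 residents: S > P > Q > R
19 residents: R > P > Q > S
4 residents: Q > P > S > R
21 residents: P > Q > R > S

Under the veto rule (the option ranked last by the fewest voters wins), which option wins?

Last-place votes: S 40, R 14, Q 18, P 0.
P is ranked last by the fewest voters, so P wins.

P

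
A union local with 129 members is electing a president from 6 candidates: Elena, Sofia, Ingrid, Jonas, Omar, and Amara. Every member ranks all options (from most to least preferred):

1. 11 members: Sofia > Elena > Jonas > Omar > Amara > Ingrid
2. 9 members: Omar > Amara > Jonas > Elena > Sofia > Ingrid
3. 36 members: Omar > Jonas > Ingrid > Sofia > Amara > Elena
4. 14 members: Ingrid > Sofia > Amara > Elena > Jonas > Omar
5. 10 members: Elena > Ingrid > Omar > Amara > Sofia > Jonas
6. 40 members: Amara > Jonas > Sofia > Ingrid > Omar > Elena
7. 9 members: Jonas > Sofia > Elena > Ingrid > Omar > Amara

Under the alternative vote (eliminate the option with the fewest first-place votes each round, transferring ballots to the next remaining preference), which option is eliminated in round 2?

Round 1: Elena 10, Sofia 11, Ingrid 14, Jonas 9, Omar 45, Amara 40. Eliminate Jonas.
Round 2: Elena 10, Sofia 20, Ingrid 14, Omar 45, Amara 40. Eliminate Elena.

Elena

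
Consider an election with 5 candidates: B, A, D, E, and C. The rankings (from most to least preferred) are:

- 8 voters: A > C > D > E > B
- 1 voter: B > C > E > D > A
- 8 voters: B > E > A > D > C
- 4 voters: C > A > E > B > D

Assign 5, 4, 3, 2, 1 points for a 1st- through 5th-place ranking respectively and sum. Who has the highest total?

A

B: 8·1 + 1·5 + 8·5 + 4·2 = 61
A: 8·5 + 1·1 + 8·3 + 4·4 = 81
D: 8·3 + 1·2 + 8·2 + 4·1 = 46
E: 8·2 + 1·3 + 8·4 + 4·3 = 63
C: 8·4 + 1·4 + 8·1 + 4·5 = 64
A has the highest Borda score (81).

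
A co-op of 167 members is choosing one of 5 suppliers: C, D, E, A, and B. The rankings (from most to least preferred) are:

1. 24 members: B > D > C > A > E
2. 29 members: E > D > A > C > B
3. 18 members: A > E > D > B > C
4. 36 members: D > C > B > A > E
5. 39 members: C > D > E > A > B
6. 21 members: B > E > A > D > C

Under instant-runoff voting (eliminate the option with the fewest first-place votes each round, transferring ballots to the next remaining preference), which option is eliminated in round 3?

Round 1: C 39, D 36, E 29, A 18, B 45. Eliminate A.
Round 2: C 39, D 36, E 47, B 45. Eliminate D.
Round 3: C 75, E 47, B 45. Eliminate B.

B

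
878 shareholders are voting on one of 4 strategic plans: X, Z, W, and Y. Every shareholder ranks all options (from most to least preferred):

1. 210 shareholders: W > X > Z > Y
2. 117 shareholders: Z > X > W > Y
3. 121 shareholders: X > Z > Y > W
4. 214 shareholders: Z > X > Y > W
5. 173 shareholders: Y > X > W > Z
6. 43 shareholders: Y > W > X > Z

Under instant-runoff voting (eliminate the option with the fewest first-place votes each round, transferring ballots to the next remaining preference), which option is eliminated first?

Round 1: X 121, Z 331, W 210, Y 216. Eliminate X.

X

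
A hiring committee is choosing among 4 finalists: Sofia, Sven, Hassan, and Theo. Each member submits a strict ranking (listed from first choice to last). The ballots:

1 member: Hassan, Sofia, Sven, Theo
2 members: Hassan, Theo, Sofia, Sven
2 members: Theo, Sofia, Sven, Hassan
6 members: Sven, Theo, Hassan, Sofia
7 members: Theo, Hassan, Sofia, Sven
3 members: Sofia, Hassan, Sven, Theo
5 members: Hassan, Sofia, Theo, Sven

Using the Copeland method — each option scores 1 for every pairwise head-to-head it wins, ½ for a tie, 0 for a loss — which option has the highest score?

Theo

Sofia: beats Sven; loses to Hassan and Theo → score 1.
Sven: loses to Sofia, Hassan, and Theo → score 0.
Hassan: beats Sofia and Sven; loses to Theo → score 2.
Theo: beats Sofia, Sven, and Hassan → score 3.
Theo has the best pairwise record.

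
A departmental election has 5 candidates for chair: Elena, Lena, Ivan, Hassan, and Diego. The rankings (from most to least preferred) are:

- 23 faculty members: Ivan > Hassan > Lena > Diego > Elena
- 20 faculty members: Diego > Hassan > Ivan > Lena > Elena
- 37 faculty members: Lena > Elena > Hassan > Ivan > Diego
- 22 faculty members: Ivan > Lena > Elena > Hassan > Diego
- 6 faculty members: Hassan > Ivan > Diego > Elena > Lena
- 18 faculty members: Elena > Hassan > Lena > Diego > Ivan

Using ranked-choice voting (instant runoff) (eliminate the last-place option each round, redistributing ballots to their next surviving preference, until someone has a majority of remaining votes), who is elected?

Ivan

Round 1: Elena 18, Lena 37, Ivan 45, Hassan 6, Diego 20. Eliminate Hassan.
Round 2: Elena 18, Lena 37, Ivan 51, Diego 20. Eliminate Elena.
Round 3: Lena 55, Ivan 51, Diego 20. Eliminate Diego.
Round 4: Lena 55, Ivan 71. Ivan has a majority.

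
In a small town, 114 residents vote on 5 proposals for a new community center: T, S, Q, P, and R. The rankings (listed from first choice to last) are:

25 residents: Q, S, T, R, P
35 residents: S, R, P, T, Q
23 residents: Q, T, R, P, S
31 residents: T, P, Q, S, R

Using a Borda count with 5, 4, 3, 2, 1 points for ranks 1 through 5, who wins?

T

T: 25·3 + 35·2 + 23·4 + 31·5 = 392
S: 25·4 + 35·5 + 23·1 + 31·2 = 360
Q: 25·5 + 35·1 + 23·5 + 31·3 = 368
P: 25·1 + 35·3 + 23·2 + 31·4 = 300
R: 25·2 + 35·4 + 23·3 + 31·1 = 290
T has the highest Borda score (392).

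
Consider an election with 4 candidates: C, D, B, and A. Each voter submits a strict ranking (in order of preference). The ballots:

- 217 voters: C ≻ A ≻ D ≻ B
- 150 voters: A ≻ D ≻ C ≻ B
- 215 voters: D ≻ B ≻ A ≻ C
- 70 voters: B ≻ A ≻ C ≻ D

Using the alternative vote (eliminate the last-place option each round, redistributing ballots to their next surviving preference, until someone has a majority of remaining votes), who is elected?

A

Round 1: C 217, D 215, B 70, A 150. Eliminate B.
Round 2: C 217, D 215, A 220. Eliminate D.
Round 3: C 217, A 435. A has a majority.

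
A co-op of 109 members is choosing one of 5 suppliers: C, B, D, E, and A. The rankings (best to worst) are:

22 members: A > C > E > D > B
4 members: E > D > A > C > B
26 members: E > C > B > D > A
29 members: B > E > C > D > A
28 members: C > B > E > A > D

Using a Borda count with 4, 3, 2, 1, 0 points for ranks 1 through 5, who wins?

C

C: 22·3 + 4·1 + 26·3 + 29·2 + 28·4 = 318
B: 22·0 + 4·0 + 26·2 + 29·4 + 28·3 = 252
D: 22·1 + 4·3 + 26·1 + 29·1 + 28·0 = 89
E: 22·2 + 4·4 + 26·4 + 29·3 + 28·2 = 307
A: 22·4 + 4·2 + 26·0 + 29·0 + 28·1 = 124
C has the highest Borda score (318).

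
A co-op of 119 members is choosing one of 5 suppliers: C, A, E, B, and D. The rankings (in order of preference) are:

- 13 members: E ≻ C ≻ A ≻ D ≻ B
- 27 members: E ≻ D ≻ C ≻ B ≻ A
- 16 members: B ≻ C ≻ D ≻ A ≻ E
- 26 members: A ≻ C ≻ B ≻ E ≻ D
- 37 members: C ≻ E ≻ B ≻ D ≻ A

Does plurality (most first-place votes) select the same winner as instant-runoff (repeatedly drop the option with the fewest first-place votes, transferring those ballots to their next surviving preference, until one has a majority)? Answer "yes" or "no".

no

Plurality — first-place votes: C 37, A 26, E 40, B 16, D 0. Winner: E.
Instant-runoff — R1 C 37, A 26, E 40, B 16, D 0 (D out); R2 C 37, A 26, E 40, B 16 (B out); R3 C 53, A 26, E 40 (A out); R4 C 79, E 40 (C winner). Winner: C.
The two methods disagree.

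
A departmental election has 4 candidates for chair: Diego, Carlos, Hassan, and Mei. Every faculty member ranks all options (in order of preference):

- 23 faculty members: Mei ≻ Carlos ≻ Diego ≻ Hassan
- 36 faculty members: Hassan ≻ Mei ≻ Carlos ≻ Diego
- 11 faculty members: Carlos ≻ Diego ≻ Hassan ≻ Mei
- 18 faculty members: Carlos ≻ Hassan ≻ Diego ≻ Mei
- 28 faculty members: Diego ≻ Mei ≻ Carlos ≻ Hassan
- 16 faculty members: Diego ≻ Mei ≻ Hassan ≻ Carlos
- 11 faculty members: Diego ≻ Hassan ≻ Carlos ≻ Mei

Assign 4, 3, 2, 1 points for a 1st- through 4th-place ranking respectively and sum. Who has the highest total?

Diego: 23·2 + 36·1 + 11·3 + 18·2 + 28·4 + 16·4 + 11·4 = 371
Carlos: 23·3 + 36·2 + 11·4 + 18·4 + 28·2 + 16·1 + 11·2 = 351
Hassan: 23·1 + 36·4 + 11·2 + 18·3 + 28·1 + 16·2 + 11·3 = 336
Mei: 23·4 + 36·3 + 11·1 + 18·1 + 28·3 + 16·3 + 11·1 = 372
Mei has the highest Borda score (372).

Mei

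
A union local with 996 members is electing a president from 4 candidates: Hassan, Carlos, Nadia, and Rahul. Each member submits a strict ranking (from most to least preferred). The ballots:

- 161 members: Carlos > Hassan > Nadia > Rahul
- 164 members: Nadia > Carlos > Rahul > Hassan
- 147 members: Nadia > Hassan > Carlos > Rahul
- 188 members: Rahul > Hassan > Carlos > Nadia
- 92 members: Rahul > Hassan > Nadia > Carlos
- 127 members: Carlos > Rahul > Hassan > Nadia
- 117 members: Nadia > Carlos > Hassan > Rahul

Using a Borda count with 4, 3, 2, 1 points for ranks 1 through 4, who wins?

Carlos

Hassan: 161·3 + 164·1 + 147·3 + 188·3 + 92·3 + 127·2 + 117·2 = 2416
Carlos: 161·4 + 164·3 + 147·2 + 188·2 + 92·1 + 127·4 + 117·3 = 2757
Nadia: 161·2 + 164·4 + 147·4 + 188·1 + 92·2 + 127·1 + 117·4 = 2533
Rahul: 161·1 + 164·2 + 147·1 + 188·4 + 92·4 + 127·3 + 117·1 = 2254
Carlos has the highest Borda score (2757).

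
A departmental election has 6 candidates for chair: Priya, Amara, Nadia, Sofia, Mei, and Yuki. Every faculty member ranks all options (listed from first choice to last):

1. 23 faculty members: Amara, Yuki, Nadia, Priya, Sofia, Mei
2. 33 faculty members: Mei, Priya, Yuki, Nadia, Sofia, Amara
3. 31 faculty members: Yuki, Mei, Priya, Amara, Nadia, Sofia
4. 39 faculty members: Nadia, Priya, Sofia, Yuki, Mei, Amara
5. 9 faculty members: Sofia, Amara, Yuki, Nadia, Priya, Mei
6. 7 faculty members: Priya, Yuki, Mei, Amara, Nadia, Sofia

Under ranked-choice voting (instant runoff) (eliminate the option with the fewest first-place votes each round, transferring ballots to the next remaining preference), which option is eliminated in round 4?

Round 1: Priya 7, Amara 23, Nadia 39, Sofia 9, Mei 33, Yuki 31. Eliminate Priya.
Round 2: Amara 23, Nadia 39, Sofia 9, Mei 33, Yuki 38. Eliminate Sofia.
Round 3: Amara 32, Nadia 39, Mei 33, Yuki 38. Eliminate Amara.
Round 4: Nadia 39, Mei 33, Yuki 70. Eliminate Mei.

Mei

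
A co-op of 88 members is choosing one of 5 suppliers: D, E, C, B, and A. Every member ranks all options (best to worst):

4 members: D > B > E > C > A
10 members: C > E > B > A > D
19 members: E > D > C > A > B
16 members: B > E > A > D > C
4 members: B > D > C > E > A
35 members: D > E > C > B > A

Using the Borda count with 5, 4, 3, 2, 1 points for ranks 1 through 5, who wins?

D: 4·5 + 10·1 + 19·4 + 16·2 + 4·4 + 35·5 = 329
E: 4·3 + 10·4 + 19·5 + 16·4 + 4·2 + 35·4 = 359
C: 4·2 + 10·5 + 19·3 + 16·1 + 4·3 + 35·3 = 248
B: 4·4 + 10·3 + 19·1 + 16·5 + 4·5 + 35·2 = 235
A: 4·1 + 10·2 + 19·2 + 16·3 + 4·1 + 35·1 = 149
E has the highest Borda score (359).

E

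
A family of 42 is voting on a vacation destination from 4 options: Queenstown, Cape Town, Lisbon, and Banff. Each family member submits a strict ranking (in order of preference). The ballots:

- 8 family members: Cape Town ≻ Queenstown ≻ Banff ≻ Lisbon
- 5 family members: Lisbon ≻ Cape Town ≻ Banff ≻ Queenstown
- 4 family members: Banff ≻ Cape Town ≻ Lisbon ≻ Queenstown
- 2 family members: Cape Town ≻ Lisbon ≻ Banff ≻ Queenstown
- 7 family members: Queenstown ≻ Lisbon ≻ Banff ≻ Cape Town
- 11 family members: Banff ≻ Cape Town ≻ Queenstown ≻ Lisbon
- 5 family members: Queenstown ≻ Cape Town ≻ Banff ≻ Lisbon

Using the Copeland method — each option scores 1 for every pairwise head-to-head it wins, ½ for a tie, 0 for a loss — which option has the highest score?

Banff

Queenstown: beats Lisbon; loses to Cape Town and Banff → score 1.
Cape Town: beats Queenstown and Lisbon; loses to Banff → score 2.
Lisbon: loses to Queenstown, Cape Town, and Banff → score 0.
Banff: beats Queenstown, Cape Town, and Lisbon → score 3.
Banff has the best pairwise record.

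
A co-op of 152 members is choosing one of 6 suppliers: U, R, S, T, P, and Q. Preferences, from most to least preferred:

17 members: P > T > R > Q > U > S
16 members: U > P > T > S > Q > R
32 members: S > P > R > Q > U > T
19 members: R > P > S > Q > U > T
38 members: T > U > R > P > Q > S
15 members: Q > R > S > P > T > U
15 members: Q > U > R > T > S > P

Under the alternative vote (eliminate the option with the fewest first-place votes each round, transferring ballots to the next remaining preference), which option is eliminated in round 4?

S

Round 1: U 16, R 19, S 32, T 38, P 17, Q 30. Eliminate U.
Round 2: R 19, S 32, T 38, P 33, Q 30. Eliminate R.
Round 3: S 32, T 38, P 52, Q 30. Eliminate Q.
Round 4: S 47, T 53, P 52. Eliminate S.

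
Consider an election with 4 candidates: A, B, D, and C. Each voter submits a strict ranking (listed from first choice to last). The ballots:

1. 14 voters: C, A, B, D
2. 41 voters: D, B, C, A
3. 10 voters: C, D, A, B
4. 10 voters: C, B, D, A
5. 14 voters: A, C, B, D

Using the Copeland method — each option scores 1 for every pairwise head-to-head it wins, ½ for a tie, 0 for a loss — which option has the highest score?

C

A: loses to B, D, and C → score 0.
B: beats A; loses to D and C → score 1.
D: beats A and B; loses to C → score 2.
C: beats A, B, and D → score 3.
C has the best pairwise record.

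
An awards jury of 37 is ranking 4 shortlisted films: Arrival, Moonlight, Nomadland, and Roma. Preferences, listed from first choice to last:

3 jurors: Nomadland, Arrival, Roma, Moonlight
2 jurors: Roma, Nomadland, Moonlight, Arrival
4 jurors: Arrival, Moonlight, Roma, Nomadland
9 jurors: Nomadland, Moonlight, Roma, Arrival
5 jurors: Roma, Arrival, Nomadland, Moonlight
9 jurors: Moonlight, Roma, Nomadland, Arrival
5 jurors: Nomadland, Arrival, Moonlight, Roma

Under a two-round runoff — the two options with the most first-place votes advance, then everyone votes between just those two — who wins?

Nomadland

Round 1 first-place votes: Arrival 4, Moonlight 9, Nomadland 17, Roma 7.
Nomadland and Moonlight advance.
Runoff: Nomadland is preferred to Moonlight by 24 voters; Moonlight by 13.
Nomadland wins the runoff.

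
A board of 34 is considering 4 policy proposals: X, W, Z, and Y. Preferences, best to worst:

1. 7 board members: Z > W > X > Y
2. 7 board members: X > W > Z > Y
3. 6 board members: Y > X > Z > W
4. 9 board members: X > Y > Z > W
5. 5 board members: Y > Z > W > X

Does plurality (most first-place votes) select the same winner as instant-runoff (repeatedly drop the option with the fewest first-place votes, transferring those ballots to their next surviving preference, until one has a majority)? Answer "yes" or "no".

Plurality — first-place votes: X 16, W 0, Z 7, Y 11. Winner: X.
Instant-runoff — R1 X 16, W 0, Z 7, Y 11 (W out); R2 X 16, Z 7, Y 11 (Z out); R3 X 23, Y 11 (X winner). Winner: X.
The two methods agree.

yes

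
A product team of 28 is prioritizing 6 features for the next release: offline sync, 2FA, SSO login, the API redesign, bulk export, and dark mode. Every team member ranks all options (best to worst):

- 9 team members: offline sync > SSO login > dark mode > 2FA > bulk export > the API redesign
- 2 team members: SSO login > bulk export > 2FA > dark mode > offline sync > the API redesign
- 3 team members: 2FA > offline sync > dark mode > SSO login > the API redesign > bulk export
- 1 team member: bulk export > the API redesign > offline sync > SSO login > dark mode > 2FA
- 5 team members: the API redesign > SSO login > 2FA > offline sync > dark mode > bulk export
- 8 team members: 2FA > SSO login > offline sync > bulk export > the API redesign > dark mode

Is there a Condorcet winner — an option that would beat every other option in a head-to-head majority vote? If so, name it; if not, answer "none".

SSO login vs offline sync: 15–13 for SSO login.
SSO login vs 2FA: 17–11 for SSO login.
SSO login vs the API redesign: 22–6 for SSO login.
SSO login vs bulk export: 27–1 for SSO login.
SSO login vs dark mode: 25–3 for SSO login.
SSO login beats every other option head-to-head.

SSO login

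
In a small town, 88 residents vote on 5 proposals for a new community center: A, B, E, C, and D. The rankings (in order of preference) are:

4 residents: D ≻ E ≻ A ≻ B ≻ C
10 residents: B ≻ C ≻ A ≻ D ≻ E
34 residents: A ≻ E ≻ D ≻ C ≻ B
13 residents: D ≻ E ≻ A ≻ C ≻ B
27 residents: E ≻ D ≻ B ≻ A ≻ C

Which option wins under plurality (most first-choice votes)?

First-place votes: A 34, B 10, E 27, C 0, D 17.
A has the most first-place votes.

A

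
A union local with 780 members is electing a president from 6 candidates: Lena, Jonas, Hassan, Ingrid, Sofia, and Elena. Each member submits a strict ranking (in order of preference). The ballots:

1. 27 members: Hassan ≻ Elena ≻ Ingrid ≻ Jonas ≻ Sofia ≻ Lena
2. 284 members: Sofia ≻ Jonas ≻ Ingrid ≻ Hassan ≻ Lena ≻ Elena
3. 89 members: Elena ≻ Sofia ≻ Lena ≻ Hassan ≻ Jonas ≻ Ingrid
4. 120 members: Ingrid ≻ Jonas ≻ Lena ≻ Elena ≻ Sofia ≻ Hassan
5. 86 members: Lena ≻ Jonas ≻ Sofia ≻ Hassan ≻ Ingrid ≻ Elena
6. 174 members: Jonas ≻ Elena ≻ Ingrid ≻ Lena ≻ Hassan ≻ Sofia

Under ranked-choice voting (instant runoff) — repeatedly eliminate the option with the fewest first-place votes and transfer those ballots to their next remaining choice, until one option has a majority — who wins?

Jonas

Round 1: Lena 86, Jonas 174, Hassan 27, Ingrid 120, Sofia 284, Elena 89. Eliminate Hassan.
Round 2: Lena 86, Jonas 174, Ingrid 120, Sofia 284, Elena 116. Eliminate Lena.
Round 3: Jonas 260, Ingrid 120, Sofia 284, Elena 116. Eliminate Elena.
Round 4: Jonas 260, Ingrid 147, Sofia 373. Eliminate Ingrid.
Round 5: Jonas 407, Sofia 373. Jonas has a majority.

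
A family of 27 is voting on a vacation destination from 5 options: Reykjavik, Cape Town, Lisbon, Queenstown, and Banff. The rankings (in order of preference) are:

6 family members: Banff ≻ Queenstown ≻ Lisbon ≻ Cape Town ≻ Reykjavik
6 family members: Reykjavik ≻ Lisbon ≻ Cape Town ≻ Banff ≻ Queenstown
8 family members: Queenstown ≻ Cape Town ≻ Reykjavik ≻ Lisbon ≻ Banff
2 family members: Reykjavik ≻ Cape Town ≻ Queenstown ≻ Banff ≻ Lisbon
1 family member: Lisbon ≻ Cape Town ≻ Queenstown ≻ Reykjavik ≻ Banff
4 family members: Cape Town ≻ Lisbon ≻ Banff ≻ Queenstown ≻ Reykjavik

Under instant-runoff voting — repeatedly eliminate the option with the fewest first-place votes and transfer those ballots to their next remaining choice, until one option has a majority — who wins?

Banff

Round 1: Reykjavik 8, Cape Town 4, Lisbon 1, Queenstown 8, Banff 6. Eliminate Lisbon.
Round 2: Reykjavik 8, Cape Town 5, Queenstown 8, Banff 6. Eliminate Cape Town.
Round 3: Reykjavik 8, Queenstown 9, Banff 10. Eliminate Reykjavik.
Round 4: Queenstown 11, Banff 16. Banff has a majority.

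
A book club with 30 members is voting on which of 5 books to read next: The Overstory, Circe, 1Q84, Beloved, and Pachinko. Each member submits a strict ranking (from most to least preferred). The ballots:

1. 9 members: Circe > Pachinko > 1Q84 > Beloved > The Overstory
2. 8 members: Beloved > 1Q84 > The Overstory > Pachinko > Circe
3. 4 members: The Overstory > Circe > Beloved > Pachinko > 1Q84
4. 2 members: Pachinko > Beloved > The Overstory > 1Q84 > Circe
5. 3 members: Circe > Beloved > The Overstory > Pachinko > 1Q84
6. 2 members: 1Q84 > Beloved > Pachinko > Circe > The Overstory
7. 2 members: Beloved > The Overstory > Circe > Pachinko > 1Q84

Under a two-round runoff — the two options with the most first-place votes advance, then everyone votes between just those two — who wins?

Circe

Round 1 first-place votes: The Overstory 4, Circe 12, 1Q84 2, Beloved 10, Pachinko 2.
Circe and Beloved advance.
Runoff: Circe is preferred to Beloved by 16 voters; Beloved by 14.
Circe wins the runoff.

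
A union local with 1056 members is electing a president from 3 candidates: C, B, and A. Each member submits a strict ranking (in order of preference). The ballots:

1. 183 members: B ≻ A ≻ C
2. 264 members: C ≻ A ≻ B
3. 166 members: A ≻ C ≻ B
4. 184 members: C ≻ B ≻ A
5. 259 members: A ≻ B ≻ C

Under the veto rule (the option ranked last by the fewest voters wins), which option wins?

A

Last-place votes: C 442, B 430, A 184.
A is ranked last by the fewest voters, so A wins.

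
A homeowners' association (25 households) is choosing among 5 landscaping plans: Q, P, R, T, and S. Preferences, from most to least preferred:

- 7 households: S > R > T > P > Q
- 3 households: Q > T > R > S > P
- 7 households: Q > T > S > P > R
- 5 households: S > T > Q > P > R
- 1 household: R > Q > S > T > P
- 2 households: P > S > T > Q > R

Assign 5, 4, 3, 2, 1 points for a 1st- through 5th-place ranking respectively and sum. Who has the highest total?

S

Q: 7·1 + 3·5 + 7·5 + 5·3 + 1·4 + 2·2 = 80
P: 7·2 + 3·1 + 7·2 + 5·2 + 1·1 + 2·5 = 52
R: 7·4 + 3·3 + 7·1 + 5·1 + 1·5 + 2·1 = 56
T: 7·3 + 3·4 + 7·4 + 5·4 + 1·2 + 2·3 = 89
S: 7·5 + 3·2 + 7·3 + 5·5 + 1·3 + 2·4 = 98
S has the highest Borda score (98).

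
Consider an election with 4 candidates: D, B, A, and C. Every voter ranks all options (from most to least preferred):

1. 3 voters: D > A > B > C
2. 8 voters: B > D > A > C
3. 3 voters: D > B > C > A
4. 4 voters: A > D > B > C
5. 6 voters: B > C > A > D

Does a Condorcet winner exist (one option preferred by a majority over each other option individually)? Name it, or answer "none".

B vs D: 14–10 for B.
B vs A: 17–7 for B.
B vs C: 24–0 for B.
B beats every other option head-to-head.

B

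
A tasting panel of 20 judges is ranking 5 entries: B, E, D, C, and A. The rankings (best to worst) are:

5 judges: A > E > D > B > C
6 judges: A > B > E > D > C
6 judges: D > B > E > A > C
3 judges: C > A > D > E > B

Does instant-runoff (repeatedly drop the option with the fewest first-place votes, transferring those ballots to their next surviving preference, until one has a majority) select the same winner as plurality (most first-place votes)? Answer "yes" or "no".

Instant-runoff — R1 B 0, E 0, D 6, C 3, A 11 (A winner). Winner: A.
Plurality — first-place votes: B 0, E 0, D 6, C 3, A 11. Winner: A.
The two methods agree.

yes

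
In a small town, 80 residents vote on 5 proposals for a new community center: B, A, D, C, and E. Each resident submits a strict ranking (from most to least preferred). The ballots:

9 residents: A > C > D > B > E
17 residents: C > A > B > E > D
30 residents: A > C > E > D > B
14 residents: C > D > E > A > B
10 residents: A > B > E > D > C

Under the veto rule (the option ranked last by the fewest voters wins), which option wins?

A

Last-place votes: B 44, A 0, D 17, C 10, E 9.
A is ranked last by the fewest voters, so A wins.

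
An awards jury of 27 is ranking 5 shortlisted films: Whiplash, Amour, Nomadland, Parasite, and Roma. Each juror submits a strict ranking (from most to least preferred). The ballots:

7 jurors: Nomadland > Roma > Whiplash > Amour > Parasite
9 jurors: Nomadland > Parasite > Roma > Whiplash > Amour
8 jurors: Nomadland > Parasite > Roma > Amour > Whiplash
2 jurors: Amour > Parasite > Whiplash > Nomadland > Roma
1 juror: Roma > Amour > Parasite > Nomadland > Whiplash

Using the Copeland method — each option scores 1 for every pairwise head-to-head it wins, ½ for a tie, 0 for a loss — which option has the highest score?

Whiplash: beats Amour; loses to Nomadland, Parasite, and Roma → score 1.
Amour: loses to Whiplash, Nomadland, Parasite, and Roma → score 0.
Nomadland: beats Whiplash, Amour, Parasite, and Roma → score 4.
Parasite: beats Whiplash, Amour, and Roma; loses to Nomadland → score 3.
Roma: beats Whiplash and Amour; loses to Nomadland and Parasite → score 2.
Nomadland has the best pairwise record.

Nomadland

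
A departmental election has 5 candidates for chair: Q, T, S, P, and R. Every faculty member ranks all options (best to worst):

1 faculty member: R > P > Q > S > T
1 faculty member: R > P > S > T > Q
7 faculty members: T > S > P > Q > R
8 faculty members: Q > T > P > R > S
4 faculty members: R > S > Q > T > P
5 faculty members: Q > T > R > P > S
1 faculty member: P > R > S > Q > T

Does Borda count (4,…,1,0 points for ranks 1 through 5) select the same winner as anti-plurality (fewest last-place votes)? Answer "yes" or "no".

Borda — scores: Q 70, T 72, S 38, P 45, R 45. Winner: T.
Anti-plurality — last-place votes: Q 1, T 2, S 13, P 4, R 7. Winner: Q.
The two methods disagree.

no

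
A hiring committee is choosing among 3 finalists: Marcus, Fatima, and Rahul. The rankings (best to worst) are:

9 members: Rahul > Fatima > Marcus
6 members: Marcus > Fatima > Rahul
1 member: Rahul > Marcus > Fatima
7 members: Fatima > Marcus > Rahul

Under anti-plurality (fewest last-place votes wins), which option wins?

Last-place votes: Marcus 9, Fatima 1, Rahul 13.
Fatima is ranked last by the fewest voters, so Fatima wins.

Fatima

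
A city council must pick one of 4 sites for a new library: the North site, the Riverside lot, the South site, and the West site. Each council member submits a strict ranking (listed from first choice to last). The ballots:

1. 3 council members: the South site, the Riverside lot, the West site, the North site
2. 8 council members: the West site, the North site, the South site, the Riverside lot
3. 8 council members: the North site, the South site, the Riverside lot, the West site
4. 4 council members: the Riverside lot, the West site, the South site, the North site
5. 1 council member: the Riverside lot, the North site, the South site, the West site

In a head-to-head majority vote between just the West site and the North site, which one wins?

Voters preferring the West site to the North site: 15; preferring the North site to the West site: 9.
the West site wins the head-to-head.

the West site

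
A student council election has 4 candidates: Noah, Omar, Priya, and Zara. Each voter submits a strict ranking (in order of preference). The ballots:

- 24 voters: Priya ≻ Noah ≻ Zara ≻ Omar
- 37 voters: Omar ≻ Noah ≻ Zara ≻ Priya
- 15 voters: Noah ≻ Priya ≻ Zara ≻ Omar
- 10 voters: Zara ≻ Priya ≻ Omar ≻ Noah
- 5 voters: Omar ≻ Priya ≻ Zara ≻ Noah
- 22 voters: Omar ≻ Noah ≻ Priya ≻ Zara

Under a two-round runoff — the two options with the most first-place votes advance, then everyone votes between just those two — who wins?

Omar

Round 1 first-place votes: Noah 15, Omar 64, Priya 24, Zara 10.
Omar and Priya advance.
Runoff: Omar is preferred to Priya by 64 voters; Priya by 49.
Omar wins the runoff.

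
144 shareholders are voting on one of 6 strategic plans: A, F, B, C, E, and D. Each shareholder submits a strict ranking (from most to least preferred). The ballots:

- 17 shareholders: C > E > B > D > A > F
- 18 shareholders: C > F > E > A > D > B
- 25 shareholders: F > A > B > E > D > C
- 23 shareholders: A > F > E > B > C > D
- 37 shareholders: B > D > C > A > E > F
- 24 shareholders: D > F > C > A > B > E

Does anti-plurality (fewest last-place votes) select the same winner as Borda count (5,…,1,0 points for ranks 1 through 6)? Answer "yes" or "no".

Anti-plurality — last-place votes: A 0, F 54, B 18, C 25, E 24, D 23. Winner: A.
Borda — scores: A 390, F 385, B 381, C 381, E 278, D 345. Winner: A.
The two methods agree.

yes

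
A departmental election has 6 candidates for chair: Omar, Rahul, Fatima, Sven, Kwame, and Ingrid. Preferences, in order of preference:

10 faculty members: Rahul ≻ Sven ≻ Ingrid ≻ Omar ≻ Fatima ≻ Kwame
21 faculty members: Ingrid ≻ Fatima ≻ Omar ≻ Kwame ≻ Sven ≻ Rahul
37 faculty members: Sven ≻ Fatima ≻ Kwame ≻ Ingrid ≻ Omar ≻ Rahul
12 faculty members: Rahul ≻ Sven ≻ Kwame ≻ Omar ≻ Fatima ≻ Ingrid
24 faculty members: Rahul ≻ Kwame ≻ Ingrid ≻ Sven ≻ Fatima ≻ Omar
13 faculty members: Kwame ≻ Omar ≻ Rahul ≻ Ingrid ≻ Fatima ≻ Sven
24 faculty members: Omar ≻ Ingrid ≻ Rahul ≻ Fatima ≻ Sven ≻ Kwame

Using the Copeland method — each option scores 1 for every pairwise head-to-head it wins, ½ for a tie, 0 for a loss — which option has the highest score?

Omar: beats Rahul; loses to Fatima, Sven, Kwame, and Ingrid → score 1.
Rahul: beats Fatima and Sven; loses to Omar, Kwame, and Ingrid → score 2.
Fatima: beats Omar and Kwame; loses to Rahul, Sven, and Ingrid → score 2.
Sven: beats Omar, Fatima, and Kwame; loses to Rahul and Ingrid → score 3.
Kwame: beats Omar, Rahul, and Ingrid; loses to Fatima and Sven → score 3.
Ingrid: beats Omar, Rahul, Fatima, and Sven; loses to Kwame → score 4.
Ingrid has the best pairwise record.

Ingrid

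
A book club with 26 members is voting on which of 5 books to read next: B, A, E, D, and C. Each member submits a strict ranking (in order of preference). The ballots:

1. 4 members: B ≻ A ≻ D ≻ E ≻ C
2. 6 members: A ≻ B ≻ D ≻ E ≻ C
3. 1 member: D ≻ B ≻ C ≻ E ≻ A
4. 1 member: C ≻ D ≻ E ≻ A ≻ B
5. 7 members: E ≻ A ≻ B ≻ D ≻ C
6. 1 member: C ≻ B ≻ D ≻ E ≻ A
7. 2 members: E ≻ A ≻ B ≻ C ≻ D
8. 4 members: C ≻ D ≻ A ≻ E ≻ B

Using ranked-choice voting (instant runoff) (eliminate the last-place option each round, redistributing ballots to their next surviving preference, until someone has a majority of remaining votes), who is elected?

A

Round 1: B 4, A 6, E 9, D 1, C 6. Eliminate D.
Round 2: B 5, A 6, E 9, C 6. Eliminate B.
Round 3: A 10, E 9, C 7. Eliminate C.
Round 4: A 14, E 12. A has a majority.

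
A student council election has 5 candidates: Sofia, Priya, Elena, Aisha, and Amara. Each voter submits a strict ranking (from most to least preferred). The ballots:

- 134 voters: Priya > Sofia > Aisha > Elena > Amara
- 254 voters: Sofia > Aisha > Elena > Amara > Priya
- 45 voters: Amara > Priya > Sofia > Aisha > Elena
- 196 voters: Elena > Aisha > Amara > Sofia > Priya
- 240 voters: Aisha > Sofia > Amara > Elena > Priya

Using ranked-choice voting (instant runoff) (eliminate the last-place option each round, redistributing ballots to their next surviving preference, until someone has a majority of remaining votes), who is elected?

Aisha

Round 1: Sofia 254, Priya 134, Elena 196, Aisha 240, Amara 45. Eliminate Amara.
Round 2: Sofia 254, Priya 179, Elena 196, Aisha 240. Eliminate Priya.
Round 3: Sofia 433, Elena 196, Aisha 240. Eliminate Elena.
Round 4: Sofia 433, Aisha 436. Aisha has a majority.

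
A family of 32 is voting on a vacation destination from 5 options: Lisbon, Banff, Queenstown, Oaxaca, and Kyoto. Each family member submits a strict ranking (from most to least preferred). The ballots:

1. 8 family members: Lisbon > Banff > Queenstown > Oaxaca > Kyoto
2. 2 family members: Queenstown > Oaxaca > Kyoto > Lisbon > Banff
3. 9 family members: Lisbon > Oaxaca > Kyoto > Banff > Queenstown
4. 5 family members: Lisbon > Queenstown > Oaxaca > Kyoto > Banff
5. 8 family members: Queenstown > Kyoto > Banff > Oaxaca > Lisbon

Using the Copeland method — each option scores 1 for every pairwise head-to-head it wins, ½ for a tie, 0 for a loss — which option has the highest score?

Lisbon: beats Banff, Queenstown, Oaxaca, and Kyoto → score 4.
Banff: beats Queenstown; ties Oaxaca; loses to Lisbon and Kyoto → score 1.5.
Queenstown: beats Oaxaca and Kyoto; loses to Lisbon and Banff → score 2.
Oaxaca: beats Kyoto; ties Banff; loses to Lisbon and Queenstown → score 1.5.
Kyoto: beats Banff; loses to Lisbon, Queenstown, and Oaxaca → score 1.
Lisbon has the best pairwise record.

Lisbon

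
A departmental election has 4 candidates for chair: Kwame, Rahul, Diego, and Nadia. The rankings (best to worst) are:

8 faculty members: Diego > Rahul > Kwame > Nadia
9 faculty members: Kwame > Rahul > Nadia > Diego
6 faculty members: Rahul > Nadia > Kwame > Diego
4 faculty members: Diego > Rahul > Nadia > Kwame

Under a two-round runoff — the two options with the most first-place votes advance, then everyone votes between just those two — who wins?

Kwame

Round 1 first-place votes: Kwame 9, Rahul 6, Diego 12, Nadia 0.
Diego and Kwame advance.
Runoff: Diego is preferred to Kwame by 12 voters; Kwame by 15.
Kwame wins the runoff.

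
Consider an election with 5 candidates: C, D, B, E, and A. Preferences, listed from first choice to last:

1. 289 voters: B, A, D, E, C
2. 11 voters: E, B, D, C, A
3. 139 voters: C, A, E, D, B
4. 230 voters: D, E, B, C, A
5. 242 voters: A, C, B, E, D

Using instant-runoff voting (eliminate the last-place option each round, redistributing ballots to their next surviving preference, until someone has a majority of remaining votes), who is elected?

B

Round 1: C 139, D 230, B 289, E 11, A 242. Eliminate E.
Round 2: C 139, D 230, B 300, A 242. Eliminate C.
Round 3: D 230, B 300, A 381. Eliminate D.
Round 4: B 530, A 381. B has a majority.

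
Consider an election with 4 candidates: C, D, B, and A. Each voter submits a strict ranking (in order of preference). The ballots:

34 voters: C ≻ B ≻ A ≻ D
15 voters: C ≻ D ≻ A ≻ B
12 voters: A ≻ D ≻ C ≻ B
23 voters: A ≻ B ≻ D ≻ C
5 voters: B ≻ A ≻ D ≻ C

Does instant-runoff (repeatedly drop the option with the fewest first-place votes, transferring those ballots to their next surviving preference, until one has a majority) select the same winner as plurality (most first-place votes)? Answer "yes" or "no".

Instant-runoff — R1 C 49, D 0, B 5, A 35 (C winner). Winner: C.
Plurality — first-place votes: C 49, D 0, B 5, A 35. Winner: C.
The two methods agree.

yes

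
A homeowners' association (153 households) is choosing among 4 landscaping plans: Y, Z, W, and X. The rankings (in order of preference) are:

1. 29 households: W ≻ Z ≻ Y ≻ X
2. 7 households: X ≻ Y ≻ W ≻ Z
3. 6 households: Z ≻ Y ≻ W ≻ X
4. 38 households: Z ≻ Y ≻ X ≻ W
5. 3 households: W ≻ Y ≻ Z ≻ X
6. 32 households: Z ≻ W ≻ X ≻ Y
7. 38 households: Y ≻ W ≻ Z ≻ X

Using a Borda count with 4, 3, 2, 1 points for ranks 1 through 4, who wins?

Z

Y: 29·2 + 7·3 + 6·3 + 38·3 + 3·3 + 32·1 + 38·4 = 404
Z: 29·3 + 7·1 + 6·4 + 38·4 + 3·2 + 32·4 + 38·2 = 480
W: 29·4 + 7·2 + 6·2 + 38·1 + 3·4 + 32·3 + 38·3 = 402
X: 29·1 + 7·4 + 6·1 + 38·2 + 3·1 + 32·2 + 38·1 = 244
Z has the highest Borda score (480).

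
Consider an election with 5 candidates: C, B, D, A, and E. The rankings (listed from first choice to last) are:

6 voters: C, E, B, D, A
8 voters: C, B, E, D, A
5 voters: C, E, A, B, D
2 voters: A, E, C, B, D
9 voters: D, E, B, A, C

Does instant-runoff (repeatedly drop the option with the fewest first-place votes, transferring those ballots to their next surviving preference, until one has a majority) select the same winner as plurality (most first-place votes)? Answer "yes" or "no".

Instant-runoff — R1 C 19, B 0, D 9, A 2, E 0 (C winner). Winner: C.
Plurality — first-place votes: C 19, B 0, D 9, A 2, E 0. Winner: C.
The two methods agree.

yes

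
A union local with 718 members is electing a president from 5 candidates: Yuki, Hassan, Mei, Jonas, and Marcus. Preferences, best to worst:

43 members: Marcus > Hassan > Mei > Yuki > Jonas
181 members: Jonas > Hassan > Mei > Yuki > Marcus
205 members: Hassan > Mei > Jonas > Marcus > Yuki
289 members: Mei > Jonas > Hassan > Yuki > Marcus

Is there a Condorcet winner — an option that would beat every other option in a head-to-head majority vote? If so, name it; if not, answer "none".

Checking pairwise contests:
Hassan beats Yuki 718–0.
Jonas beats Hassan 470–248.
Hassan beats Mei 429–289.
Mei beats Jonas 537–181.
Yuki beats Marcus 470–248.
Every option loses at least one head-to-head, so there is no Condorcet winner.

none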